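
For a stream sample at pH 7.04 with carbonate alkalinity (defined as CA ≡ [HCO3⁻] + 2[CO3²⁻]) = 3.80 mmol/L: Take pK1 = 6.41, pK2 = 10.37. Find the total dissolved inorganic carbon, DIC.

CA = [HCO3⁻] + 2[CO3²⁻] = (α₁ + 2α₂)·DIC
At pH 7.04: [H⁺]/K1 = 10^-0.63 = 0.23442, K2/[H⁺] = 10^-3.33 = 0.00046774
α₁ = 1/(1 + 0.23442 + 0.00046774) = 1/1.2349 = 0.8098; α₂ = α₁·K2/[H⁺] = 0.0003788
α₁ + 2α₂ = 0.8105
DIC = CA / (α₁ + 2α₂) = 3.80 / 0.8105 = 4.69 mmol/L

DIC = 4.69 mmol/L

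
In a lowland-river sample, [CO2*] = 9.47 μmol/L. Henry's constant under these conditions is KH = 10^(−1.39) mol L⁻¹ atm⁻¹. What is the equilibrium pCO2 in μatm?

pCO2 = 232 μatm

KH = 10^(−1.39) = 4.074×10^-2 mol L⁻¹ atm⁻¹
pCO2 = [CO2*]/KH = 9.47×10^-6 / 4.074×10^-2 = 2.32×10^-4 atm = 232 μatm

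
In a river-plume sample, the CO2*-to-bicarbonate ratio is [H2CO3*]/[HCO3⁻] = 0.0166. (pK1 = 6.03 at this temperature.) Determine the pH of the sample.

From K1 = [H⁺][HCO3⁻]/[H2CO3*]:  pH = pK1 − log₁₀([H2CO3*]/[HCO3⁻])
log₁₀(0.0166) = -1.780
pH = 6.03 − (-1.780) = 7.81

pH = 7.81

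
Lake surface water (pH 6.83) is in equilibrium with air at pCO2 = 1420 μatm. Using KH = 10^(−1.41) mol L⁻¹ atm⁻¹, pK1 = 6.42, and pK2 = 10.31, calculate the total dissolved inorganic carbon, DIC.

[CO2*] = KH · pCO2 = 10^(−1.41) × 1420×10^-6 = 5.524×10^-5 mol/L
α₀ = 1/(1 + K1/[H⁺] + K1K2/[H⁺]²) = 1/(1 + 10^+0.41 + 10^-3.07) = 0.2800
DIC = [CO2*]/α₀ = 5.524×10^-5 / 0.2800 = 0.197 mmol/L

DIC = 0.197 mmol/L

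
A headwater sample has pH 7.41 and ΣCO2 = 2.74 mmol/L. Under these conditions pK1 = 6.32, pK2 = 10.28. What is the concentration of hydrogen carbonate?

[HCO3⁻] = 2.53 mmol/L

α₁ = 1 / (1 + [H⁺]/K1 + K2/[H⁺]) = 1 / (1 + 10^-1.09 + 10^-2.87)
   = 1 / (1 + 0.081283 + 0.0013490) = 1/1.0826 = 0.9237
[HCO3⁻] = α₁ × DIC = 0.9237 × 2.74 = 2.53 mmol/L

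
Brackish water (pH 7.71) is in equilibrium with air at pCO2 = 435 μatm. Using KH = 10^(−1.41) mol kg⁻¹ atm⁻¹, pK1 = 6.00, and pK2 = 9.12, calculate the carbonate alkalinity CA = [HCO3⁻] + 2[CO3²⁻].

[CO2*] = KH · pCO2 = 10^(−1.41) × 435×10^-6 = 1.692×10^-5 mol/kg
α₀ = 1/(1 + K1/[H⁺] + K1K2/[H⁺]²) = 1/(1 + 10^+1.71 + 10^+0.30) = 0.01842
DIC = [CO2*]/α₀ = 1.692×10^-5 / 0.01842 = 0.9186 mmol/kg
CA = (α₁ + 2α₂)·DIC = (0.9448 + 2×0.03676) × 0.9186 = 0.935 mmol/kg

CA = 0.935 mmol/kg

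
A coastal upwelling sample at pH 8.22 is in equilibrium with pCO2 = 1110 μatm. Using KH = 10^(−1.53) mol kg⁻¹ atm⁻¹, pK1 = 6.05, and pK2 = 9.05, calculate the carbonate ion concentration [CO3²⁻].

[CO2*] = KH · pCO2 = 10^(−1.53) × 1110×10^-6 = 3.276×10^-5 mol/kg
α₀ = 1/(1 + K1/[H⁺] + K1K2/[H⁺]²) = 1/(1 + 10^+2.17 + 10^+1.34) = 0.005855
DIC = [CO2*]/α₀ = 3.276×10^-5 / 0.005855 = 5.595 mmol/kg
[CO3²⁻] = α₂·DIC; α₂ = 0.1281, so [CO3²⁻] = 0.1281 × 5.595 = 0.717 mmol/kg

[CO3²⁻] = 0.717 mmol/kg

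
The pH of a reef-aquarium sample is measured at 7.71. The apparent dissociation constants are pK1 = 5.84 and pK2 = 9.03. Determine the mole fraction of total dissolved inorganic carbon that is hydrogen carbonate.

α₁ = 1 / (1 + [H⁺]/K1 + K2/[H⁺]) = 1 / (1 + 10^-1.87 + 10^-1.32)
   = 1 / (1 + 0.013490 + 0.047863) = 1/1.0614 = 0.9422

α₁ = 0.942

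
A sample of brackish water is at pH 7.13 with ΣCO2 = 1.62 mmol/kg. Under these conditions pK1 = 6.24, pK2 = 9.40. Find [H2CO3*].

[CO2*] = 0.184 mmol/kg

α₀ = 1 / (1 + K1/[H⁺] + K1K2/[H⁺]²) = 1 / (1 + 10^+0.89 + 10^-1.38)
   = 1 / (1 + 7.7625 + 0.041687) = 1/8.8042 = 0.1136
[CO2*] = α₀ × DIC = 0.1136 × 1.62 = 0.184 mmol/kg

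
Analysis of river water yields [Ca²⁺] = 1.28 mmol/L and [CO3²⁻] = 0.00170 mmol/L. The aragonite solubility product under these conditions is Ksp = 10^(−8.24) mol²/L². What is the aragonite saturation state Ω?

Ω = 0.378

Ksp = 10^(−8.24) = 5.754×10^-9
Ω = [Ca²⁺][CO3²⁻]/Ksp = (1.28×10^-3)(0.00170×10^-3) / 5.754×10^-9 = 0.378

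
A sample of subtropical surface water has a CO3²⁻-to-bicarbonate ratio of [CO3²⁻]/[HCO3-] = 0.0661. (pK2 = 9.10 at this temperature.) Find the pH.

From K2 = [H⁺][CO3²⁻]/[HCO3-]:  pH = pK2 + log₁₀([CO3²⁻]/[HCO3-])
log₁₀(0.0661) = -1.180
pH = 9.10 + (-1.180) = 7.92

pH = 7.92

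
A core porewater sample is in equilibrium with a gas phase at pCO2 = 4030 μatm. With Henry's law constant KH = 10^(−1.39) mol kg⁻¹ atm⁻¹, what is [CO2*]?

[CO2*] = 164 μmol/kg

KH = 10^(−1.39) = 4.074×10^-2 mol kg⁻¹ atm⁻¹
[CO2*] = KH · pCO2 = 4.074×10^-2 × 4030×10^-6 atm = 1.64×10^-4 mol/kg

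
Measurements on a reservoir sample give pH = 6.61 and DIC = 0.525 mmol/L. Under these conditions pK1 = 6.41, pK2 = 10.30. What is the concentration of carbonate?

α₂ = 1 / (1 + [H⁺]/K2 + [H⁺]²/(K1K2)) = 1 / (1 + 10^+3.69 + 10^+3.49)
   = 1 / (1 + 4897.8 + 3090.3) = 1/7989.1 = 0.0001252
[CO3²⁻] = α₂ × DIC = 0.0001252 × 0.525 = 6.57×10^-5 mmol/L = 0.0657 μmol/L

[CO3²⁻] = 0.0657 μmol/L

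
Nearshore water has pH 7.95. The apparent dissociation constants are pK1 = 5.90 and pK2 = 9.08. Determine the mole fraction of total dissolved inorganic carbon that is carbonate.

α₂ = 0.0684

α₂ = 1 / (1 + [H⁺]/K2 + [H⁺]²/(K1K2)) = 1 / (1 + 10^+1.13 + 10^-0.92)
   = 1 / (1 + 13.490 + 0.12023) = 1/14.610 = 0.06845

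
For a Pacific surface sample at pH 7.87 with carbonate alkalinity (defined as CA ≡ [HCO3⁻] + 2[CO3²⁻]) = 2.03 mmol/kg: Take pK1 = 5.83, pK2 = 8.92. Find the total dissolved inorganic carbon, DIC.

DIC = 1.89 mmol/kg

CA = [HCO3⁻] + 2[CO3²⁻] = (α₁ + 2α₂)·DIC
At pH 7.87: [H⁺]/K1 = 10^-2.04 = 0.0091201, K2/[H⁺] = 10^-1.05 = 0.089125
α₁ = 1/(1 + 0.0091201 + 0.089125) = 1/1.0982 = 0.9105; α₂ = α₁·K2/[H⁺] = 0.08115
α₁ + 2α₂ = 1.0728
DIC = CA / (α₁ + 2α₂) = 2.03 / 1.0728 = 1.89 mmol/kg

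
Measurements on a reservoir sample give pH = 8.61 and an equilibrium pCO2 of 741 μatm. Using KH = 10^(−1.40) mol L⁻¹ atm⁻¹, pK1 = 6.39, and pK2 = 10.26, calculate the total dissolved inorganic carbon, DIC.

[CO2*] = KH · pCO2 = 10^(−1.40) × 741×10^-6 = 2.950×10^-5 mol/L
α₀ = 1/(1 + K1/[H⁺] + K1K2/[H⁺]²) = 1/(1 + 10^+2.22 + 10^+0.57) = 0.005859
DIC = [CO2*]/α₀ = 2.950×10^-5 / 0.005859 = 5.03 mmol/L

DIC = 5.03 mmol/L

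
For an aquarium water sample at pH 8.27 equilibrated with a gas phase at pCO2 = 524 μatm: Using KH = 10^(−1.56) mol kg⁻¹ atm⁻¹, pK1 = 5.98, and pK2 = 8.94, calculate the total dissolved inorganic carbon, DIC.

[CO2*] = KH · pCO2 = 10^(−1.56) × 524×10^-6 = 1.443×10^-5 mol/kg
α₀ = 1/(1 + K1/[H⁺] + K1K2/[H⁺]²) = 1/(1 + 10^+2.29 + 10^+1.62) = 0.004207
DIC = [CO2*]/α₀ = 1.443×10^-5 / 0.004207 = 3.43 mmol/kg

DIC = 3.43 mmol/kg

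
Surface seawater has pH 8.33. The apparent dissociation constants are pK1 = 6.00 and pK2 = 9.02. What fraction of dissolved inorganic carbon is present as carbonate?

α₂ = 1 / (1 + [H⁺]/K2 + [H⁺]²/(K1K2)) = 1 / (1 + 10^+0.69 + 10^-1.64)
   = 1 / (1 + 4.8978 + 0.022909) = 1/5.9207 = 0.1689

α₂ = 0.169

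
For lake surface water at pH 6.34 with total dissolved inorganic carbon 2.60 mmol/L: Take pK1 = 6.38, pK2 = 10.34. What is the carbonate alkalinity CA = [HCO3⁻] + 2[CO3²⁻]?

CA = [HCO3⁻] + 2[CO3²⁻] = (α₁ + 2α₂)·DIC
At pH 6.34: [H⁺]/K1 = 10^0.04 = 1.0965, K2/[H⁺] = 10^-4.00 = 0.00010000
α₁ = 1/(1 + 1.0965 + 0.00010000) = 1/2.0966 = 0.4770; α₂ = α₁·K2/[H⁺] = 4.770×10^-5
α₁ + 2α₂ = 0.4771
CA = 0.4771 × 2.60 = 1.24 mmol/L

CA = 1.24 mmol/L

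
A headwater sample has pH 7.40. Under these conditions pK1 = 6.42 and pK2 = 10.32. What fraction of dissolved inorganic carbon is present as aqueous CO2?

α₀ = 1 / (1 + K1/[H⁺] + K1K2/[H⁺]²) = 1 / (1 + 10^+0.98 + 10^-1.94)
   = 1 / (1 + 9.5499 + 0.011482) = 1/10.561 = 0.09468

α₀ = 0.0947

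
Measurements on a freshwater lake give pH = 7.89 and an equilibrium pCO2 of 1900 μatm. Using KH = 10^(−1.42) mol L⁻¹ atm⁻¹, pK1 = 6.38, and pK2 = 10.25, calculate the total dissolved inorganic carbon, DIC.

[CO2*] = KH · pCO2 = 10^(−1.42) × 1900×10^-6 = 7.224×10^-5 mol/L
α₀ = 1/(1 + K1/[H⁺] + K1K2/[H⁺]²) = 1/(1 + 10^+1.51 + 10^-0.85) = 0.02985
DIC = [CO2*]/α₀ = 7.224×10^-5 / 0.02985 = 2.42 mmol/L

DIC = 2.42 mmol/L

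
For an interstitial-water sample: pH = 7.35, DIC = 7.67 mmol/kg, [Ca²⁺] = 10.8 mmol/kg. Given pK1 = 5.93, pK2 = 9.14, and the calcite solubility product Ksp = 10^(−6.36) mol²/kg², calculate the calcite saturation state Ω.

α₂ = 1 / (1 + [H⁺]/K2 + [H⁺]²/(K1K2)) = 1 / (1 + 10^+1.79 + 10^+0.37)
   = 1 / (1 + 61.660 + 2.3442) = 1/65.004 = 0.01538
[CO3²⁻] = α₂ × DIC = 0.01538 × 7.67 = 0.1180 mmol/kg
Ksp = 10^(−6.36) = 4.365×10^-7
Ω = [Ca²⁺][CO3²⁻]/Ksp = (10.8×10^-3)(1.180×10^-4) / 4.365×10^-7 = 2.92

Ω = 2.92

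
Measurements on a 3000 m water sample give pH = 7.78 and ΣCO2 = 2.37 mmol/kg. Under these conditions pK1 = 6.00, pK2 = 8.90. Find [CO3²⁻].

α₂ = 1 / (1 + [H⁺]/K2 + [H⁺]²/(K1K2)) = 1 / (1 + 10^+1.12 + 10^-0.66)
   = 1 / (1 + 13.183 + 0.21878) = 1/14.401 = 0.06944
[CO3²⁻] = α₂ × DIC = 0.06944 × 2.37 = 0.165 mmol/kg

[CO3²⁻] = 0.165 mmol/kg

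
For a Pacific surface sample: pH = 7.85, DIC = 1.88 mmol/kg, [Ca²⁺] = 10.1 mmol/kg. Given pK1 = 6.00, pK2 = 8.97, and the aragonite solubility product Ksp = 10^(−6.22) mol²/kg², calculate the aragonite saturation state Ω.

Ω = 2.19

α₂ = 1 / (1 + [H⁺]/K2 + [H⁺]²/(K1K2)) = 1 / (1 + 10^+1.12 + 10^-0.73)
   = 1 / (1 + 13.183 + 0.18621) = 1/14.369 = 0.06960
[CO3²⁻] = α₂ × DIC = 0.06960 × 1.88 = 0.1308 mmol/kg
Ksp = 10^(−6.22) = 6.026×10^-7
Ω = [Ca²⁺][CO3²⁻]/Ksp = (10.1×10^-3)(1.308×10^-4) / 6.026×10^-7 = 2.19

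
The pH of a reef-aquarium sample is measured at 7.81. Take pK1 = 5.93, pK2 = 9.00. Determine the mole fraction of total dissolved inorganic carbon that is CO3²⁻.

α₂ = 0.0599

α₂ = 1 / (1 + [H⁺]/K2 + [H⁺]²/(K1K2)) = 1 / (1 + 10^+1.19 + 10^-0.69)
   = 1 / (1 + 15.488 + 0.20417) = 1/16.692 = 0.05991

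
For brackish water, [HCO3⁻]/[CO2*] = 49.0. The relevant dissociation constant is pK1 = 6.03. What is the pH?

From K1 = [H⁺][HCO3⁻]/[CO2*]:  pH = pK1 + log₁₀([HCO3⁻]/[CO2*])
log₁₀(49.0) = +1.690
pH = 6.03 + (+1.690) = 7.72

pH = 7.72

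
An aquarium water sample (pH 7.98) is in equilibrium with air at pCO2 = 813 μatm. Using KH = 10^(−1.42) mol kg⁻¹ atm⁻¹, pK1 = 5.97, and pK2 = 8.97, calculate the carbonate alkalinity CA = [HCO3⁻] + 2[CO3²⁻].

[CO2*] = KH · pCO2 = 10^(−1.42) × 813×10^-6 = 3.091×10^-5 mol/kg
α₀ = 1/(1 + K1/[H⁺] + K1K2/[H⁺]²) = 1/(1 + 10^+2.01 + 10^+1.02) = 0.008787
DIC = [CO2*]/α₀ = 3.091×10^-5 / 0.008787 = 3.518 mmol/kg
CA = (α₁ + 2α₂)·DIC = (0.8992 + 2×0.09201) × 3.518 = 3.81 mmol/kg

CA = 3.81 mmol/kg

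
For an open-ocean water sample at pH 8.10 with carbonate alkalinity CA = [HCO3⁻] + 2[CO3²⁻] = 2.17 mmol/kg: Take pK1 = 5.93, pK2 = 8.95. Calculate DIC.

CA = [HCO3⁻] + 2[CO3²⁻] = (α₁ + 2α₂)·DIC
At pH 8.10: [H⁺]/K1 = 10^-2.17 = 0.0067608, K2/[H⁺] = 10^-0.85 = 0.14125
α₁ = 1/(1 + 0.0067608 + 0.14125) = 1/1.1480 = 0.8711; α₂ = α₁·K2/[H⁺] = 0.1230
α₁ + 2α₂ = 1.1172
DIC = CA / (α₁ + 2α₂) = 2.17 / 1.1172 = 1.94 mmol/kg

DIC = 1.94 mmol/kg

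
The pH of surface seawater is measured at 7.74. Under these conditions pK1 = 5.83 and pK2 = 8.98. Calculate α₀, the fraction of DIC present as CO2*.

α₀ = 1 / (1 + K1/[H⁺] + K1K2/[H⁺]²) = 1 / (1 + 10^+1.91 + 10^+0.67)
   = 1 / (1 + 81.283 + 4.6774) = 1/86.960 = 0.01150

α₀ = 0.0115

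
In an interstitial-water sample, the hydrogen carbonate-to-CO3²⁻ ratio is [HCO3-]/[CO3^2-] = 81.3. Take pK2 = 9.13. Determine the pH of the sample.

From K2 = [H⁺][CO3^2-]/[HCO3-]:  pH = pK2 − log₁₀([HCO3-]/[CO3^2-])
log₁₀(81.3) = +1.910
pH = 9.13 − (+1.910) = 7.22

pH = 7.22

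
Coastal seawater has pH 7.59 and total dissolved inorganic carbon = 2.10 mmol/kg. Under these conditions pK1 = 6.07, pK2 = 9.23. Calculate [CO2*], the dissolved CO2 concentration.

α₀ = 1 / (1 + K1/[H⁺] + K1K2/[H⁺]²) = 1 / (1 + 10^+1.52 + 10^-0.12)
   = 1 / (1 + 33.113 + 0.75858) = 1/34.872 = 0.02868
[CO2*] = α₀ × DIC = 0.02868 × 2.10 = 0.0602 mmol/kg

[CO2*] = 0.0602 mmol/kg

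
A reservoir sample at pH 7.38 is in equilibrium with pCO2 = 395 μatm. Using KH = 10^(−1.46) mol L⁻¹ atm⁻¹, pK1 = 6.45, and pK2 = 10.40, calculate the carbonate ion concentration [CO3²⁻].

[CO3²⁻] = 0.111 μmol/L

[CO2*] = KH · pCO2 = 10^(−1.46) × 395×10^-6 = 1.370×10^-5 mol/L
α₀ = 1/(1 + K1/[H⁺] + K1K2/[H⁺]²) = 1/(1 + 10^+0.93 + 10^-2.09) = 0.1050
DIC = [CO2*]/α₀ = 1.370×10^-5 / 0.1050 = 0.1304 mmol/L
[CO3²⁻] = α₂·DIC; α₂ = 0.0008539, so [CO3²⁻] = 0.0008539 × 0.1304 = 0.000111 mmol/L = 0.111 μmol/L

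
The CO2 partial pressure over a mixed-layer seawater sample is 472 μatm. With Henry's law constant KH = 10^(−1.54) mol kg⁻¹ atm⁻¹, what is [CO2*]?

[CO2*] = 13.6 μmol/kg

KH = 10^(−1.54) = 2.884×10^-2 mol kg⁻¹ atm⁻¹
[CO2*] = KH · pCO2 = 2.884×10^-2 × 472×10^-6 atm = 1.36×10^-5 mol/kg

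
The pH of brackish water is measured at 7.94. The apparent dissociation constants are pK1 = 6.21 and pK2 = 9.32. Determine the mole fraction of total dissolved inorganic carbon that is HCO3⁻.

α₁ = 1 / (1 + [H⁺]/K1 + K2/[H⁺]) = 1 / (1 + 10^-1.73 + 10^-1.38)
   = 1 / (1 + 0.018621 + 0.041687) = 1/1.0603 = 0.9431

α₁ = 0.943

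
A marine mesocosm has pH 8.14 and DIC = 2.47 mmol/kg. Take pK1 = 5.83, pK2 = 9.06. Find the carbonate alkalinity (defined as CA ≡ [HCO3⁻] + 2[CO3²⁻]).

CA = 2.72 mmol/kg

CA = [HCO3⁻] + 2[CO3²⁻] = (α₁ + 2α₂)·DIC
At pH 8.14: [H⁺]/K1 = 10^-2.31 = 0.0048978, K2/[H⁺] = 10^-0.92 = 0.12023
α₁ = 1/(1 + 0.0048978 + 0.12023) = 1/1.1251 = 0.8888; α₂ = α₁·K2/[H⁺] = 0.1069
α₁ + 2α₂ = 1.1025
CA = 1.1025 × 2.47 = 2.72 mmol/kg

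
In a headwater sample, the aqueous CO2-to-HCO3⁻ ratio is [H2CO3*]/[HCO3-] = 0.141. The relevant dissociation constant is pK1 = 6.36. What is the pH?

From K1 = [H⁺][HCO3-]/[H2CO3*]:  pH = pK1 − log₁₀([H2CO3*]/[HCO3-])
log₁₀(0.141) = -0.851
pH = 6.36 − (-0.851) = 7.21

pH = 7.21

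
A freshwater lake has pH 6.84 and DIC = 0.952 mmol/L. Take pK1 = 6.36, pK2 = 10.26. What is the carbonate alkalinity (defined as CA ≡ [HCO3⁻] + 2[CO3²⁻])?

CA = [HCO3⁻] + 2[CO3²⁻] = (α₁ + 2α₂)·DIC
At pH 6.84: [H⁺]/K1 = 10^-0.48 = 0.33113, K2/[H⁺] = 10^-3.42 = 0.00038019
α₁ = 1/(1 + 0.33113 + 0.00038019) = 1/1.3315 = 0.7510; α₂ = α₁·K2/[H⁺] = 0.0002855
α₁ + 2α₂ = 0.7516
CA = 0.7516 × 0.952 = 0.716 mmol/L

CA = 0.716 mmol/L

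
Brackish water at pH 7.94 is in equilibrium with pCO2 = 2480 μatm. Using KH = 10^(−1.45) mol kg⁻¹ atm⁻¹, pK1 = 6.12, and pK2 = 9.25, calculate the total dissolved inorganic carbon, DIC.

[CO2*] = KH · pCO2 = 10^(−1.45) × 2480×10^-6 = 8.799×10^-5 mol/kg
α₀ = 1/(1 + K1/[H⁺] + K1K2/[H⁺]²) = 1/(1 + 10^+1.82 + 10^+0.51) = 0.01422
DIC = [CO2*]/α₀ = 8.799×10^-5 / 0.01422 = 6.19 mmol/kg

DIC = 6.19 mmol/kg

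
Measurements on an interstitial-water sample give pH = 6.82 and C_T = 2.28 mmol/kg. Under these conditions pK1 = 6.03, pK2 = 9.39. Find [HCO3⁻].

α₁ = 1 / (1 + [H⁺]/K1 + K2/[H⁺]) = 1 / (1 + 10^-0.79 + 10^-2.57)
   = 1 / (1 + 0.16218 + 0.0026915) = 1/1.1649 = 0.8585
[HCO3⁻] = α₁ × DIC = 0.8585 × 2.28 = 1.96 mmol/kg

[HCO3⁻] = 1.96 mmol/kg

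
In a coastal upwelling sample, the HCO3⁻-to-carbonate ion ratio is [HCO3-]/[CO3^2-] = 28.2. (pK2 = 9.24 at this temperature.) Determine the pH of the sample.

From K2 = [H⁺][CO3^2-]/[HCO3-]:  pH = pK2 − log₁₀([HCO3-]/[CO3^2-])
log₁₀(28.2) = +1.450
pH = 9.24 − (+1.450) = 7.79

pH = 7.79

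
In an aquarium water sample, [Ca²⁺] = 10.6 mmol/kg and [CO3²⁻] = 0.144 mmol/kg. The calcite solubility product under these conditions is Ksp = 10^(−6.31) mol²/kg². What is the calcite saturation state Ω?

Ω = 3.12

Ksp = 10^(−6.31) = 4.898×10^-7
Ω = [Ca²⁺][CO3²⁻]/Ksp = (10.6×10^-3)(0.144×10^-3) / 4.898×10^-7 = 3.12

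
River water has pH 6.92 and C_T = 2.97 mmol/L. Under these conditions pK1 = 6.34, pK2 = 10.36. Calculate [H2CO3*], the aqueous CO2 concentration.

α₀ = 1 / (1 + K1/[H⁺] + K1K2/[H⁺]²) = 1 / (1 + 10^+0.58 + 10^-2.86)
   = 1 / (1 + 3.8019 + 0.0013804) = 1/4.8033 = 0.2082
[CO2*] = α₀ × DIC = 0.2082 × 2.97 = 0.618 mmol/L

[CO2*] = 0.618 mmol/L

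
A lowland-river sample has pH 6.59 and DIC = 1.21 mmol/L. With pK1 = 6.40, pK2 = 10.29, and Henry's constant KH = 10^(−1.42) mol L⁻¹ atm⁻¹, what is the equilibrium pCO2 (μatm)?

pCO2 = 1.25×10^4 μatm

α₀ = 1 / (1 + K1/[H⁺] + K1K2/[H⁺]²) = 1 / (1 + 10^+0.19 + 10^-3.51)
   = 1 / (1 + 1.5488 + 0.00030903) = 1/2.5491 = 0.3923
[CO2*] = α₀ × DIC = 0.3923 × 1.21 = 0.4747 mmol/L
pCO2 = [CO2*]/KH = 4.747×10^-4 / 3.802×10^-2 = 1.25×10^4 μatm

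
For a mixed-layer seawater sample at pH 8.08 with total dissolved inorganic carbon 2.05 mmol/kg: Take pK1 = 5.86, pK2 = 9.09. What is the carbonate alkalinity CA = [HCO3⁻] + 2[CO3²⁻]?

CA = 2.22 mmol/kg

CA = [HCO3⁻] + 2[CO3²⁻] = (α₁ + 2α₂)·DIC
At pH 8.08: [H⁺]/K1 = 10^-2.22 = 0.0060256, K2/[H⁺] = 10^-1.01 = 0.097724
α₁ = 1/(1 + 0.0060256 + 0.097724) = 1/1.1037 = 0.9060; α₂ = α₁·K2/[H⁺] = 0.08854
α₁ + 2α₂ = 1.0831
CA = 1.0831 × 2.05 = 2.22 mmol/kg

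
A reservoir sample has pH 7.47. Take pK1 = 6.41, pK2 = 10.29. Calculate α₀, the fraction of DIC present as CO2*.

α₀ = 1 / (1 + K1/[H⁺] + K1K2/[H⁺]²) = 1 / (1 + 10^+1.06 + 10^-1.76)
   = 1 / (1 + 11.482 + 0.017378) = 1/12.499 = 0.08001

α₀ = 0.0800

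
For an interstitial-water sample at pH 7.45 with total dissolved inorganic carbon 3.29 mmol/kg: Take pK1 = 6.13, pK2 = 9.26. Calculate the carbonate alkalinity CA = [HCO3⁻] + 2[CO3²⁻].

CA = 3.19 mmol/kg

CA = [HCO3⁻] + 2[CO3²⁻] = (α₁ + 2α₂)·DIC
At pH 7.45: [H⁺]/K1 = 10^-1.32 = 0.047863, K2/[H⁺] = 10^-1.81 = 0.015488
α₁ = 1/(1 + 0.047863 + 0.015488) = 1/1.0634 = 0.9404; α₂ = α₁·K2/[H⁺] = 0.01457
α₁ + 2α₂ = 0.9696
CA = 0.9696 × 3.29 = 3.19 mmol/kg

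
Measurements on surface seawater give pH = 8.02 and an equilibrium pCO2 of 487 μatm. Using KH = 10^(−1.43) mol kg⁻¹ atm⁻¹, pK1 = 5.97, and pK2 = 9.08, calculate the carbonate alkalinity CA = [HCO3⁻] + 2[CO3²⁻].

[CO2*] = KH · pCO2 = 10^(−1.43) × 487×10^-6 = 1.809×10^-5 mol/kg
α₀ = 1/(1 + K1/[H⁺] + K1K2/[H⁺]²) = 1/(1 + 10^+2.05 + 10^+0.99) = 0.008132
DIC = [CO2*]/α₀ = 1.809×10^-5 / 0.008132 = 2.225 mmol/kg
CA = (α₁ + 2α₂)·DIC = (0.9124 + 2×0.07947) × 2.225 = 2.38 mmol/kg

CA = 2.38 mmol/kg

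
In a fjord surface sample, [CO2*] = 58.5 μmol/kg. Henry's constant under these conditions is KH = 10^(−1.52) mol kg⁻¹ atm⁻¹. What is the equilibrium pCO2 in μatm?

pCO2 = 1940 μatm

KH = 10^(−1.52) = 3.020×10^-2 mol kg⁻¹ atm⁻¹
pCO2 = [CO2*]/KH = 58.5×10^-6 / 3.020×10^-2 = 1.94×10^-3 atm = 1940 μatm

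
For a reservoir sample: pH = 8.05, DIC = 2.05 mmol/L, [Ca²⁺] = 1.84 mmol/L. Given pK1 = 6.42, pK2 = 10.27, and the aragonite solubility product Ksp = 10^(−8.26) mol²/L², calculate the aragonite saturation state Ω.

Ω = 4.02

α₂ = 1 / (1 + [H⁺]/K2 + [H⁺]²/(K1K2)) = 1 / (1 + 10^+2.22 + 10^+0.59)
   = 1 / (1 + 165.96 + 3.8905) = 1/170.85 = 0.005853
[CO3²⁻] = α₂ × DIC = 0.005853 × 2.05 = 0.01200 mmol/L = 12.00 μmol/L
Ksp = 10^(−8.26) = 5.495×10^-9
Ω = [Ca²⁺][CO3²⁻]/Ksp = (1.84×10^-3)(1.200×10^-5) / 5.495×10^-9 = 4.02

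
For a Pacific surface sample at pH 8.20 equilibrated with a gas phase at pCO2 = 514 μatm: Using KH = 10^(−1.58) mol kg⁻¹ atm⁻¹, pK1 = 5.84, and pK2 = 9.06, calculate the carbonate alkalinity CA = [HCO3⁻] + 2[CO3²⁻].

CA = 3.95 mmol/kg

[CO2*] = KH · pCO2 = 10^(−1.58) × 514×10^-6 = 1.352×10^-5 mol/kg
α₀ = 1/(1 + K1/[H⁺] + K1K2/[H⁺]²) = 1/(1 + 10^+2.36 + 10^+1.50) = 0.003821
DIC = [CO2*]/α₀ = 1.352×10^-5 / 0.003821 = 3.538 mmol/kg
CA = (α₁ + 2α₂)·DIC = (0.8753 + 2×0.1208) × 3.538 = 3.95 mmol/kg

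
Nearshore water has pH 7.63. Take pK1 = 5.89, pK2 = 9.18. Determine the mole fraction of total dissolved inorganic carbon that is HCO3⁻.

α₁ = 0.956

α₁ = 1 / (1 + [H⁺]/K1 + K2/[H⁺]) = 1 / (1 + 10^-1.74 + 10^-1.55)
   = 1 / (1 + 0.018197 + 0.028184) = 1/1.0464 = 0.9557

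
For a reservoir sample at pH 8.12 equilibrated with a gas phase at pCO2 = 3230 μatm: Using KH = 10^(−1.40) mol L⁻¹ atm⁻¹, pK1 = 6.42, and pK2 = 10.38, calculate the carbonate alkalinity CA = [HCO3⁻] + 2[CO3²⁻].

[CO2*] = KH · pCO2 = 10^(−1.40) × 3230×10^-6 = 1.286×10^-4 mol/L
α₀ = 1/(1 + K1/[H⁺] + K1K2/[H⁺]²) = 1/(1 + 10^+1.70 + 10^-0.56) = 0.01946
DIC = [CO2*]/α₀ = 1.286×10^-4 / 0.01946 = 6.609 mmol/L
CA = (α₁ + 2α₂)·DIC = (0.9752 + 2×0.005359) × 6.609 = 6.52 mmol/L

CA = 6.52 mmol/L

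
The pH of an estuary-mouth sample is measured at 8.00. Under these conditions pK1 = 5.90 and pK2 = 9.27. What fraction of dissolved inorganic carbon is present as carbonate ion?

α₂ = 1 / (1 + [H⁺]/K2 + [H⁺]²/(K1K2)) = 1 / (1 + 10^+1.27 + 10^-0.83)
   = 1 / (1 + 18.621 + 0.14791) = 1/19.769 = 0.05058

α₂ = 0.0506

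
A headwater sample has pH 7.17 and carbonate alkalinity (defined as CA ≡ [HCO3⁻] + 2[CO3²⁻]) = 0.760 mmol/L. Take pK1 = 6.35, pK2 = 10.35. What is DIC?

CA = [HCO3⁻] + 2[CO3²⁻] = (α₁ + 2α₂)·DIC
At pH 7.17: [H⁺]/K1 = 10^-0.82 = 0.15136, K2/[H⁺] = 10^-3.18 = 0.00066069
α₁ = 1/(1 + 0.15136 + 0.00066069) = 1/1.1520 = 0.8680; α₂ = α₁·K2/[H⁺] = 0.0005735
α₁ + 2α₂ = 0.8692
DIC = CA / (α₁ + 2α₂) = 0.760 / 0.8692 = 0.874 mmol/L

DIC = 0.874 mmol/L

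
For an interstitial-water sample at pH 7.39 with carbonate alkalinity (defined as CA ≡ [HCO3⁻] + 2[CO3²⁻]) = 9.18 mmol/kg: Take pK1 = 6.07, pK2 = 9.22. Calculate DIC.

DIC = 9.47 mmol/kg

CA = [HCO3⁻] + 2[CO3²⁻] = (α₁ + 2α₂)·DIC
At pH 7.39: [H⁺]/K1 = 10^-1.32 = 0.047863, K2/[H⁺] = 10^-1.83 = 0.014791
α₁ = 1/(1 + 0.047863 + 0.014791) = 1/1.0627 = 0.9410; α₂ = α₁·K2/[H⁺] = 0.01392
α₁ + 2α₂ = 0.9689
DIC = CA / (α₁ + 2α₂) = 9.18 / 0.9689 = 9.47 mmol/kg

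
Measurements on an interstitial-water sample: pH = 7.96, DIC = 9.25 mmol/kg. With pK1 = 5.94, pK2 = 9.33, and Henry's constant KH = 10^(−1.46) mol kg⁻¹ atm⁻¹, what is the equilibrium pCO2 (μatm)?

pCO2 = 2420 μatm

α₀ = 1 / (1 + K1/[H⁺] + K1K2/[H⁺]²) = 1 / (1 + 10^+2.02 + 10^+0.65)
   = 1 / (1 + 104.71 + 4.4668) = 1/110.18 = 0.009076
[CO2*] = α₀ × DIC = 0.009076 × 9.25 = 0.08395 mmol/kg
pCO2 = [CO2*]/KH = 8.395×10^-5 / 3.467×10^-2 = 2420 μatm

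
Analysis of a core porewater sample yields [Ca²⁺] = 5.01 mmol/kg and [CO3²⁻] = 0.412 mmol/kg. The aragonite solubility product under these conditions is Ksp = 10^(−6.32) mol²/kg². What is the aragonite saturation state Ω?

Ksp = 10^(−6.32) = 4.786×10^-7
Ω = [Ca²⁺][CO3²⁻]/Ksp = (5.01×10^-3)(0.412×10^-3) / 4.786×10^-7 = 4.31

Ω = 4.31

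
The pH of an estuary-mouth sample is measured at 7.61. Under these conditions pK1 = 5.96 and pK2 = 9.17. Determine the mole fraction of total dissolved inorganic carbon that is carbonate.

α₂ = 1 / (1 + [H⁺]/K2 + [H⁺]²/(K1K2)) = 1 / (1 + 10^+1.56 + 10^-0.09)
   = 1 / (1 + 36.308 + 0.81283) = 1/38.121 = 0.02623

α₂ = 0.0262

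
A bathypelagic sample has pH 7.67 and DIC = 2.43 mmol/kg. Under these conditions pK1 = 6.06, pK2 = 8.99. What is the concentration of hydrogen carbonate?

α₁ = 1 / (1 + [H⁺]/K1 + K2/[H⁺]) = 1 / (1 + 10^-1.61 + 10^-1.32)
   = 1 / (1 + 0.024547 + 0.047863) = 1/1.0724 = 0.9325
[HCO3⁻] = α₁ × DIC = 0.9325 × 2.43 = 2.27 mmol/kg

[HCO3⁻] = 2.27 mmol/kg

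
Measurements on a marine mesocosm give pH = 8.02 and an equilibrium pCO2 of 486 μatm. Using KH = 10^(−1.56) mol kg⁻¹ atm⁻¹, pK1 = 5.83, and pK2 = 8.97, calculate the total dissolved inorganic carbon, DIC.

[CO2*] = KH · pCO2 = 10^(−1.56) × 486×10^-6 = 1.339×10^-5 mol/kg
α₀ = 1/(1 + K1/[H⁺] + K1K2/[H⁺]²) = 1/(1 + 10^+2.19 + 10^+1.24) = 0.005772
DIC = [CO2*]/α₀ = 1.339×10^-5 / 0.005772 = 2.32 mmol/kg

DIC = 2.32 mmol/kg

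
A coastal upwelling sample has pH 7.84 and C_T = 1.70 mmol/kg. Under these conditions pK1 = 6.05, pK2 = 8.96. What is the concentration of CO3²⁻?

α₂ = 1 / (1 + [H⁺]/K2 + [H⁺]²/(K1K2)) = 1 / (1 + 10^+1.12 + 10^-0.67)
   = 1 / (1 + 13.183 + 0.21380) = 1/14.396 = 0.06946
[CO3²⁻] = α₂ × DIC = 0.06946 × 1.70 = 0.118 mmol/kg

[CO3²⁻] = 0.118 mmol/kg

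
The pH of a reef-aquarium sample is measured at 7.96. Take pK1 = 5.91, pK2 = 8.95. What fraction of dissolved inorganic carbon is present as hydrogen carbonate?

α₁ = 0.900

α₁ = 1 / (1 + [H⁺]/K1 + K2/[H⁺]) = 1 / (1 + 10^-2.05 + 10^-0.99)
   = 1 / (1 + 0.0089125 + 0.10233) = 1/1.1112 = 0.8999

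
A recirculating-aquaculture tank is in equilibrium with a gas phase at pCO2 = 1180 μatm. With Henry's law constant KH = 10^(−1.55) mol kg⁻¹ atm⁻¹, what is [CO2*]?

KH = 10^(−1.55) = 2.818×10^-2 mol kg⁻¹ atm⁻¹
[CO2*] = KH · pCO2 = 2.818×10^-2 × 1180×10^-6 atm = 3.33×10^-5 mol/kg

[CO2*] = 33.3 μmol/kg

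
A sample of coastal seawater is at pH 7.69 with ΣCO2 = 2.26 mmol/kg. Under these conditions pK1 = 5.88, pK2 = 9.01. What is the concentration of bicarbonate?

[HCO3⁻] = 2.13 mmol/kg

α₁ = 1 / (1 + [H⁺]/K1 + K2/[H⁺]) = 1 / (1 + 10^-1.81 + 10^-1.32)
   = 1 / (1 + 0.015488 + 0.047863) = 1/1.0634 = 0.9404
[HCO3⁻] = α₁ × DIC = 0.9404 × 2.26 = 2.13 mmol/kg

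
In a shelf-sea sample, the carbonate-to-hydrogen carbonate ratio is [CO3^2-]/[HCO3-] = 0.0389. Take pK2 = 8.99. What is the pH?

From K2 = [H⁺][CO3^2-]/[HCO3-]:  pH = pK2 + log₁₀([CO3^2-]/[HCO3-])
log₁₀(0.0389) = -1.410
pH = 8.99 + (-1.410) = 7.58

pH = 7.58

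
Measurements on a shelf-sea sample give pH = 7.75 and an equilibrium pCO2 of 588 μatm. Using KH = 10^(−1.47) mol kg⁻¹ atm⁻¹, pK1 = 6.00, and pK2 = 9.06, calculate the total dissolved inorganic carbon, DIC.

DIC = 1.20 mmol/kg

[CO2*] = KH · pCO2 = 10^(−1.47) × 588×10^-6 = 1.992×10^-5 mol/kg
α₀ = 1/(1 + K1/[H⁺] + K1K2/[H⁺]²) = 1/(1 + 10^+1.75 + 10^+0.44) = 0.01667
DIC = [CO2*]/α₀ = 1.992×10^-5 / 0.01667 = 1.20 mmol/kg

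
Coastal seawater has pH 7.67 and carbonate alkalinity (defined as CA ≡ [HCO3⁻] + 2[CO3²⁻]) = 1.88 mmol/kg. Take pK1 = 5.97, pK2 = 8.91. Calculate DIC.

DIC = 1.82 mmol/kg

CA = [HCO3⁻] + 2[CO3²⁻] = (α₁ + 2α₂)·DIC
At pH 7.67: [H⁺]/K1 = 10^-1.70 = 0.019953, K2/[H⁺] = 10^-1.24 = 0.057544
α₁ = 1/(1 + 0.019953 + 0.057544) = 1/1.0775 = 0.9281; α₂ = α₁·K2/[H⁺] = 0.05341
α₁ + 2α₂ = 1.0349
DIC = CA / (α₁ + 2α₂) = 1.88 / 1.0349 = 1.82 mmol/kg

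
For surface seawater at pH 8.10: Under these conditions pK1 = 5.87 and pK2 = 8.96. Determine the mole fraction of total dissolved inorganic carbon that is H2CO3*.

α₀ = 1 / (1 + K1/[H⁺] + K1K2/[H⁺]²) = 1 / (1 + 10^+2.23 + 10^+1.37)
   = 1 / (1 + 169.82 + 23.442) = 1/194.27 = 0.005148

α₀ = 0.00515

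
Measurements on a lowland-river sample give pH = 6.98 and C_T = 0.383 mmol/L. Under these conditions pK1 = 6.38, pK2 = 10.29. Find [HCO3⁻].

α₁ = 1 / (1 + [H⁺]/K1 + K2/[H⁺]) = 1 / (1 + 10^-0.60 + 10^-3.31)
   = 1 / (1 + 0.25119 + 0.00048978) = 1/1.2517 = 0.7989
[HCO3⁻] = α₁ × DIC = 0.7989 × 0.383 = 0.306 mmol/L

[HCO3⁻] = 0.306 mmol/L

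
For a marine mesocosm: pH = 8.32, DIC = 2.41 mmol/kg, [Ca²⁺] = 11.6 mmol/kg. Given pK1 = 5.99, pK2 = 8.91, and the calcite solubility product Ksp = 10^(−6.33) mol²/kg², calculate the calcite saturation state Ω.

Ω = 12.2

α₂ = 1 / (1 + [H⁺]/K2 + [H⁺]²/(K1K2)) = 1 / (1 + 10^+0.59 + 10^-1.74)
   = 1 / (1 + 3.8905 + 0.018197) = 1/4.9086 = 0.2037
[CO3²⁻] = α₂ × DIC = 0.2037 × 2.41 = 0.4910 mmol/kg
Ksp = 10^(−6.33) = 4.677×10^-7
Ω = [Ca²⁺][CO3²⁻]/Ksp = (11.6×10^-3)(4.910×10^-4) / 4.677×10^-7 = 12.2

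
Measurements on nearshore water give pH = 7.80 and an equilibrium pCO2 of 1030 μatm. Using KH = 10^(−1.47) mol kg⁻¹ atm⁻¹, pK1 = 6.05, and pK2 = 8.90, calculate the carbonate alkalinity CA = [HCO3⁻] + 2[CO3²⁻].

[CO2*] = KH · pCO2 = 10^(−1.47) × 1030×10^-6 = 3.490×10^-5 mol/kg
α₀ = 1/(1 + K1/[H⁺] + K1K2/[H⁺]²) = 1/(1 + 10^+1.75 + 10^+0.65) = 0.01621
DIC = [CO2*]/α₀ = 3.490×10^-5 / 0.01621 = 2.153 mmol/kg
CA = (α₁ + 2α₂)·DIC = (0.9114 + 2×0.07239) × 2.153 = 2.27 mmol/kg

CA = 2.27 mmol/kg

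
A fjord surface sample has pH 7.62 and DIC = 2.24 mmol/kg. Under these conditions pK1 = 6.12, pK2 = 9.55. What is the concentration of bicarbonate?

α₁ = 1 / (1 + [H⁺]/K1 + K2/[H⁺]) = 1 / (1 + 10^-1.50 + 10^-1.93)
   = 1 / (1 + 0.031623 + 0.011749) = 1/1.0434 = 0.9584
[HCO3⁻] = α₁ × DIC = 0.9584 × 2.24 = 2.15 mmol/kg

[HCO3⁻] = 2.15 mmol/kg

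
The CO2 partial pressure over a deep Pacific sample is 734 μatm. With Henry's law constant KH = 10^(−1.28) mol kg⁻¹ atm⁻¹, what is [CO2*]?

KH = 10^(−1.28) = 5.248×10^-2 mol kg⁻¹ atm⁻¹
[CO2*] = KH · pCO2 = 5.248×10^-2 × 734×10^-6 atm = 3.85×10^-5 mol/kg

[CO2*] = 38.5 μmol/kg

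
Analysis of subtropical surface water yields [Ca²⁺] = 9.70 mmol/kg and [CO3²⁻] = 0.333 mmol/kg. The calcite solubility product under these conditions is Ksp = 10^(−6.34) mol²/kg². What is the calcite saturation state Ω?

Ω = 7.07

Ksp = 10^(−6.34) = 4.571×10^-7
Ω = [Ca²⁺][CO3²⁻]/Ksp = (9.70×10^-3)(0.333×10^-3) / 4.571×10^-7 = 7.07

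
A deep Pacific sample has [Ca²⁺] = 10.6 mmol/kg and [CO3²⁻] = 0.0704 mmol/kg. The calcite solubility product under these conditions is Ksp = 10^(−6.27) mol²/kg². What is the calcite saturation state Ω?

Ksp = 10^(−6.27) = 5.370×10^-7
Ω = [Ca²⁺][CO3²⁻]/Ksp = (10.6×10^-3)(0.0704×10^-3) / 5.370×10^-7 = 1.39

Ω = 1.39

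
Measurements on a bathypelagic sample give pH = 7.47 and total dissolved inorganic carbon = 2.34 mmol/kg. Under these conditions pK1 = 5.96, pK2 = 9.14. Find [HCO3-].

α₁ = 1 / (1 + [H⁺]/K1 + K2/[H⁺]) = 1 / (1 + 10^-1.51 + 10^-1.67)
   = 1 / (1 + 0.030903 + 0.021380) = 1/1.0523 = 0.9503
[HCO3⁻] = α₁ × DIC = 0.9503 × 2.34 = 2.22 mmol/kg

[HCO3⁻] = 2.22 mmol/kg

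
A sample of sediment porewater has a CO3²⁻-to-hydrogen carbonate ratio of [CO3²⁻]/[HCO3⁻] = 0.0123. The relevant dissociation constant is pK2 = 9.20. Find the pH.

From K2 = [H⁺][CO3²⁻]/[HCO3⁻]:  pH = pK2 + log₁₀([CO3²⁻]/[HCO3⁻])
log₁₀(0.0123) = -1.910
pH = 9.20 + (-1.910) = 7.29

pH = 7.29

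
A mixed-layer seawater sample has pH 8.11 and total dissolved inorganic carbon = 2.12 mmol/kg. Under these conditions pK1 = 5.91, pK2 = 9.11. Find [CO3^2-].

[CO3²⁻] = 0.192 mmol/kg

α₂ = 1 / (1 + [H⁺]/K2 + [H⁺]²/(K1K2)) = 1 / (1 + 10^+1.00 + 10^-1.20)
   = 1 / (1 + 10.000 + 0.063096) = 1/11.063 = 0.09039
[CO3²⁻] = α₂ × DIC = 0.09039 × 2.12 = 0.192 mmol/kg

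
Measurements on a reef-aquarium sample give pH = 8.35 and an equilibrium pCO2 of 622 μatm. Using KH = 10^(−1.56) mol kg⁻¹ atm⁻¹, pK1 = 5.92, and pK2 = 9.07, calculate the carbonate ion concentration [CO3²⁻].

[CO2*] = KH · pCO2 = 10^(−1.56) × 622×10^-6 = 1.713×10^-5 mol/kg
α₀ = 1/(1 + K1/[H⁺] + K1K2/[H⁺]²) = 1/(1 + 10^+2.43 + 10^+1.71) = 0.003111
DIC = [CO2*]/α₀ = 1.713×10^-5 / 0.003111 = 5.507 mmol/kg
[CO3²⁻] = α₂·DIC; α₂ = 0.1596, so [CO3²⁻] = 0.1596 × 5.507 = 0.879 mmol/kg

[CO3²⁻] = 0.879 mmol/kg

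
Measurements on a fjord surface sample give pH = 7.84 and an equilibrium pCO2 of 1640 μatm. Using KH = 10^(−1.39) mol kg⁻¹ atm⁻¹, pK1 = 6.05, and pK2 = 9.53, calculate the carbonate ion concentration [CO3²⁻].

[CO2*] = KH · pCO2 = 10^(−1.39) × 1640×10^-6 = 6.681×10^-5 mol/kg
α₀ = 1/(1 + K1/[H⁺] + K1K2/[H⁺]²) = 1/(1 + 10^+1.79 + 10^+0.10) = 0.01564
DIC = [CO2*]/α₀ = 6.681×10^-5 / 0.01564 = 4.270 mmol/kg
[CO3²⁻] = α₂·DIC; α₂ = 0.01970, so [CO3²⁻] = 0.01970 × 4.270 = 0.0841 mmol/kg

[CO3²⁻] = 0.0841 mmol/kg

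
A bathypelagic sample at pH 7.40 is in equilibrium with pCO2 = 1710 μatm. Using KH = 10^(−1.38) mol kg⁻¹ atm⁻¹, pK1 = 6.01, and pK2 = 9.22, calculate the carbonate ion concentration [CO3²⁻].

[CO2*] = KH · pCO2 = 10^(−1.38) × 1710×10^-6 = 7.128×10^-5 mol/kg
α₀ = 1/(1 + K1/[H⁺] + K1K2/[H⁺]²) = 1/(1 + 10^+1.39 + 10^-0.43) = 0.03858
DIC = [CO2*]/α₀ = 7.128×10^-5 / 0.03858 = 1.848 mmol/kg
[CO3²⁻] = α₂·DIC; α₂ = 0.01433, so [CO3²⁻] = 0.01433 × 1.848 = 0.0265 mmol/kg

[CO3²⁻] = 0.0265 mmol/kg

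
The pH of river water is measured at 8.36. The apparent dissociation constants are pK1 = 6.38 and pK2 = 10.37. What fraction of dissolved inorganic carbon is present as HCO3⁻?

α₁ = 0.980

α₁ = 1 / (1 + [H⁺]/K1 + K2/[H⁺]) = 1 / (1 + 10^-1.98 + 10^-2.01)
   = 1 / (1 + 0.010471 + 0.0097724) = 1/1.0202 = 0.9802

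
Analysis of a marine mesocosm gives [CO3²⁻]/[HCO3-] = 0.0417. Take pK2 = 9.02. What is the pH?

From K2 = [H⁺][CO3²⁻]/[HCO3-]:  pH = pK2 + log₁₀([CO3²⁻]/[HCO3-])
log₁₀(0.0417) = -1.380
pH = 9.02 + (-1.380) = 7.64

pH = 7.64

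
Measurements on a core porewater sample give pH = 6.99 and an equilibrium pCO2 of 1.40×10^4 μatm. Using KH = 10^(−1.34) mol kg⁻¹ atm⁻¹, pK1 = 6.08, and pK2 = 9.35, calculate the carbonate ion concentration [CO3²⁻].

[CO2*] = KH · pCO2 = 10^(−1.34) × 1.40×10^4×10^-6 = 6.399×10^-4 mol/kg
α₀ = 1/(1 + K1/[H⁺] + K1K2/[H⁺]²) = 1/(1 + 10^+0.91 + 10^-1.45) = 0.1091
DIC = [CO2*]/α₀ = 6.399×10^-4 / 0.1091 = 5.864 mmol/kg
[CO3²⁻] = α₂·DIC; α₂ = 0.003872, so [CO3²⁻] = 0.003872 × 5.864 = 0.0227 mmol/kg

[CO3²⁻] = 0.0227 mmol/kg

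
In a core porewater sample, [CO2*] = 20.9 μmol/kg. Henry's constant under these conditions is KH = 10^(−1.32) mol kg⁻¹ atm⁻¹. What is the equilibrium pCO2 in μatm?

KH = 10^(−1.32) = 4.786×10^-2 mol kg⁻¹ atm⁻¹
pCO2 = [CO2*]/KH = 20.9×10^-6 / 4.786×10^-2 = 4.37×10^-4 atm = 437 μatm

pCO2 = 437 μatm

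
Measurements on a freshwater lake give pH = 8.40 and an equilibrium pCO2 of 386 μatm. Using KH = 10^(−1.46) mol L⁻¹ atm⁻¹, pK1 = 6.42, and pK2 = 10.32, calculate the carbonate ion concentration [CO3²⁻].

[CO3²⁻] = 15.4 μmol/L

[CO2*] = KH · pCO2 = 10^(−1.46) × 386×10^-6 = 1.338×10^-5 mol/L
α₀ = 1/(1 + K1/[H⁺] + K1K2/[H⁺]²) = 1/(1 + 10^+1.98 + 10^+0.06) = 0.01024
DIC = [CO2*]/α₀ = 1.338×10^-5 / 0.01024 = 1.307 mmol/L
[CO3²⁻] = α₂·DIC; α₂ = 0.01176, so [CO3²⁻] = 0.01176 × 1.307 = 0.0154 mmol/L = 15.4 μmol/L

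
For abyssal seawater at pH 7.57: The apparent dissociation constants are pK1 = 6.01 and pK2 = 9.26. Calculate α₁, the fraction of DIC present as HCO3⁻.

α₁ = 1 / (1 + [H⁺]/K1 + K2/[H⁺]) = 1 / (1 + 10^-1.56 + 10^-1.69)
   = 1 / (1 + 0.027542 + 0.020417) = 1/1.0480 = 0.9542

α₁ = 0.954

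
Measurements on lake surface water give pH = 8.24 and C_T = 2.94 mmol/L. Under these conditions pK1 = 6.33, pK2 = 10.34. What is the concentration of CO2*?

[CO2*] = 0.0355 mmol/L

α₀ = 1 / (1 + K1/[H⁺] + K1K2/[H⁺]²) = 1 / (1 + 10^+1.91 + 10^-0.19)
   = 1 / (1 + 81.283 + 0.64565) = 1/82.929 = 0.01206
[CO2*] = α₀ × DIC = 0.01206 × 2.94 = 0.0355 mmol/L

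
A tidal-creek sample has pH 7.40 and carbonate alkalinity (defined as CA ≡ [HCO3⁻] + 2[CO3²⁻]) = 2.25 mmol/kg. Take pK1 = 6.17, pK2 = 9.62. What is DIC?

DIC = 2.37 mmol/kg

CA = [HCO3⁻] + 2[CO3²⁻] = (α₁ + 2α₂)·DIC
At pH 7.40: [H⁺]/K1 = 10^-1.23 = 0.058884, K2/[H⁺] = 10^-2.22 = 0.0060256
α₁ = 1/(1 + 0.058884 + 0.0060256) = 1/1.0649 = 0.9390; α₂ = α₁·K2/[H⁺] = 0.005658
α₁ + 2α₂ = 0.9504
DIC = CA / (α₁ + 2α₂) = 2.25 / 0.9504 = 2.37 mmol/kg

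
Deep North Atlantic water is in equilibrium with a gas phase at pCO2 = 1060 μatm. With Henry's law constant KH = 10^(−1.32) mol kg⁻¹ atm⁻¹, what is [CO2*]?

KH = 10^(−1.32) = 4.786×10^-2 mol kg⁻¹ atm⁻¹
[CO2*] = KH · pCO2 = 4.786×10^-2 × 1060×10^-6 atm = 5.07×10^-5 mol/kg

[CO2*] = 50.7 μmol/kg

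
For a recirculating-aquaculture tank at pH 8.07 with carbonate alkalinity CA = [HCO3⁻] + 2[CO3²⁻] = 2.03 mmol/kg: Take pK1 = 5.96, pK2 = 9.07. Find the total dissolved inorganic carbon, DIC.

CA = [HCO3⁻] + 2[CO3²⁻] = (α₁ + 2α₂)·DIC
At pH 8.07: [H⁺]/K1 = 10^-2.11 = 0.0077625, K2/[H⁺] = 10^-1.00 = 0.10000
α₁ = 1/(1 + 0.0077625 + 0.10000) = 1/1.1078 = 0.9027; α₂ = α₁·K2/[H⁺] = 0.09027
α₁ + 2α₂ = 1.0833
DIC = CA / (α₁ + 2α₂) = 2.03 / 1.0833 = 1.87 mmol/kg

DIC = 1.87 mmol/kg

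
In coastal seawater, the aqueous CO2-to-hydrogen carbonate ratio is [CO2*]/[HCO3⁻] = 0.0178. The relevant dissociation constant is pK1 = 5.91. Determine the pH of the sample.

From K1 = [H⁺][HCO3⁻]/[CO2*]:  pH = pK1 − log₁₀([CO2*]/[HCO3⁻])
log₁₀(0.0178) = -1.750
pH = 5.91 − (-1.750) = 7.66

pH = 7.66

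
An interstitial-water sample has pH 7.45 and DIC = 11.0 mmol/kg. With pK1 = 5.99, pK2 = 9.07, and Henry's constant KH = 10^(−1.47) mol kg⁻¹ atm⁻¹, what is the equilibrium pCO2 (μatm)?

pCO2 = 1.06×10^4 μatm

α₀ = 1 / (1 + K1/[H⁺] + K1K2/[H⁺]²) = 1 / (1 + 10^+1.46 + 10^-0.16)
   = 1 / (1 + 28.840 + 0.69183) = 1/30.532 = 0.03275
[CO2*] = α₀ × DIC = 0.03275 × 11.0 = 0.3603 mmol/kg
pCO2 = [CO2*]/KH = 3.603×10^-4 / 3.388×10^-2 = 1.06×10^4 μatm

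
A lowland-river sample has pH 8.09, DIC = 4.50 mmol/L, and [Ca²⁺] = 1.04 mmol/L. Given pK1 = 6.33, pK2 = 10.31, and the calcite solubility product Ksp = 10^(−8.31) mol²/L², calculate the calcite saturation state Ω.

α₂ = 1 / (1 + [H⁺]/K2 + [H⁺]²/(K1K2)) = 1 / (1 + 10^+2.22 + 10^+0.46)
   = 1 / (1 + 165.96 + 2.8840) = 1/169.84 = 0.005888
[CO3²⁻] = α₂ × DIC = 0.005888 × 4.50 = 0.02650 mmol/L
Ksp = 10^(−8.31) = 4.898×10^-9
Ω = [Ca²⁺][CO3²⁻]/Ksp = (1.04×10^-3)(2.650×10^-5) / 4.898×10^-9 = 5.63

Ω = 5.63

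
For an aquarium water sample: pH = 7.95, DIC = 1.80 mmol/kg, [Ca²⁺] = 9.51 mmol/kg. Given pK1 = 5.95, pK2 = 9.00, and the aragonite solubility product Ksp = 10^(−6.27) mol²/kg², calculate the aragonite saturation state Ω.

Ω = 2.58

α₂ = 1 / (1 + [H⁺]/K2 + [H⁺]²/(K1K2)) = 1 / (1 + 10^+1.05 + 10^-0.95)
   = 1 / (1 + 11.220 + 0.11220) = 1/12.332 = 0.08109
[CO3²⁻] = α₂ × DIC = 0.08109 × 1.80 = 0.1460 mmol/kg
Ksp = 10^(−6.27) = 5.370×10^-7
Ω = [Ca²⁺][CO3²⁻]/Ksp = (9.51×10^-3)(1.460×10^-4) / 5.370×10^-7 = 2.58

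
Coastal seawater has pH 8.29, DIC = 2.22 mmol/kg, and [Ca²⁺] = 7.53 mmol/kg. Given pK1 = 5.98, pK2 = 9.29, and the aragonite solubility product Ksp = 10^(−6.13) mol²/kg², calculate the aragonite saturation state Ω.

Ω = 2.04

α₂ = 1 / (1 + [H⁺]/K2 + [H⁺]²/(K1K2)) = 1 / (1 + 10^+1.00 + 10^-1.31)
   = 1 / (1 + 10.000 + 0.048978) = 1/11.049 = 0.09051
[CO3²⁻] = α₂ × DIC = 0.09051 × 2.22 = 0.2009 mmol/kg
Ksp = 10^(−6.13) = 7.413×10^-7
Ω = [Ca²⁺][CO3²⁻]/Ksp = (7.53×10^-3)(2.009×10^-4) / 7.413×10^-7 = 2.04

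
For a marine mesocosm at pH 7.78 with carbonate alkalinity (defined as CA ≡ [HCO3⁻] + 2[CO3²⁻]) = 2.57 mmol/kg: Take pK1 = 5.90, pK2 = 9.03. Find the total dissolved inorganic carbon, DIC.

CA = [HCO3⁻] + 2[CO3²⁻] = (α₁ + 2α₂)·DIC
At pH 7.78: [H⁺]/K1 = 10^-1.88 = 0.013183, K2/[H⁺] = 10^-1.25 = 0.056234
α₁ = 1/(1 + 0.013183 + 0.056234) = 1/1.0694 = 0.9351; α₂ = α₁·K2/[H⁺] = 0.05258
α₁ + 2α₂ = 1.0403
DIC = CA / (α₁ + 2α₂) = 2.57 / 1.0403 = 2.47 mmol/kg

DIC = 2.47 mmol/kg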